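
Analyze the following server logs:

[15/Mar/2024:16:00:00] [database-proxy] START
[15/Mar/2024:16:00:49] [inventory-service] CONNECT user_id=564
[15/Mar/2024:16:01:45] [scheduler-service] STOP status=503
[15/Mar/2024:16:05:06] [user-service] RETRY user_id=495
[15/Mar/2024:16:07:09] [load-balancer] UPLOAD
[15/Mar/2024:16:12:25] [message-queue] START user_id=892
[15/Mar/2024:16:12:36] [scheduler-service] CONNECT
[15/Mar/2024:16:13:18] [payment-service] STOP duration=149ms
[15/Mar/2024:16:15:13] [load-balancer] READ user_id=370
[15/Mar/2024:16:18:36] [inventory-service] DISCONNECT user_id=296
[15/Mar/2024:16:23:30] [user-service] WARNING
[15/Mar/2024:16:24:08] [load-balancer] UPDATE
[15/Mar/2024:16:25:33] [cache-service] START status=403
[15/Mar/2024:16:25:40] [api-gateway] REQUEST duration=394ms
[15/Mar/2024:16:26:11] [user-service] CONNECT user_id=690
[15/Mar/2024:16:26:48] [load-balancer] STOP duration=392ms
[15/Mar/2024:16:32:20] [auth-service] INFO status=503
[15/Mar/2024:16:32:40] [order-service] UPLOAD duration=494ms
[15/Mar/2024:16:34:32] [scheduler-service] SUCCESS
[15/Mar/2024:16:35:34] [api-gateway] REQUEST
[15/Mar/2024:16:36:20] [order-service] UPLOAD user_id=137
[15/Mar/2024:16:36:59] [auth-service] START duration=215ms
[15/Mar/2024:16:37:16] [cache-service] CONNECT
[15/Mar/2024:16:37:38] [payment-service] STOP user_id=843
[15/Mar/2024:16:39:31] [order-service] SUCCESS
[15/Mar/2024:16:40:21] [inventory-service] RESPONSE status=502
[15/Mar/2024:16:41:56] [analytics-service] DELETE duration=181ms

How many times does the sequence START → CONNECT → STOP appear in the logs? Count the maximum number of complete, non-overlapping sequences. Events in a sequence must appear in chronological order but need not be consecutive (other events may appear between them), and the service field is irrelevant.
4

To count sequences:

1. Look for pattern: START → CONNECT → STOP
2. Greedily scan the log in chronological order, matching each sequence element in turn (ignoring service)
3. Each time the full pattern completes, increment the count and restart matching from the next event
4. Complete non-overlapping sequences found: 4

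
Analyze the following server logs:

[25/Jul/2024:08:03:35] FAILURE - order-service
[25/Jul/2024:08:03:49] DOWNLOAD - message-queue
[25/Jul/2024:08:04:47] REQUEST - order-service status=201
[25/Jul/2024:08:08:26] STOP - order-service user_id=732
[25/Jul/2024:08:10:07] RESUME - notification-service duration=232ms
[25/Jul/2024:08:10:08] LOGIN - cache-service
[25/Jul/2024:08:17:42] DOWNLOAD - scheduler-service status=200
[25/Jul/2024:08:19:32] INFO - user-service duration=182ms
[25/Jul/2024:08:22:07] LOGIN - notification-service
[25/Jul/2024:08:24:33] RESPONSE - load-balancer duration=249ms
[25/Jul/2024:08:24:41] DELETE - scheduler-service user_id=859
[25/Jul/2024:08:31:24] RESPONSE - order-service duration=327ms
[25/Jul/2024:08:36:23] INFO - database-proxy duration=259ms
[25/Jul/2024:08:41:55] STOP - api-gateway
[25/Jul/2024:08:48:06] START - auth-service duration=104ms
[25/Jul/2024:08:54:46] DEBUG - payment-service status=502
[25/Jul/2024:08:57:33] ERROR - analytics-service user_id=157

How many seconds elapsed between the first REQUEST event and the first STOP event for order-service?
219

To find the time between events:

1. Locate the first REQUEST event for order-service: 25/Jul/2024:08:04:47
2. Locate the first STOP event for order-service: 25/Jul/2024:08:08:26
3. Calculate the difference: 25/Jul/2024:08:08:26 - 25/Jul/2024:08:04:47 = 219 seconds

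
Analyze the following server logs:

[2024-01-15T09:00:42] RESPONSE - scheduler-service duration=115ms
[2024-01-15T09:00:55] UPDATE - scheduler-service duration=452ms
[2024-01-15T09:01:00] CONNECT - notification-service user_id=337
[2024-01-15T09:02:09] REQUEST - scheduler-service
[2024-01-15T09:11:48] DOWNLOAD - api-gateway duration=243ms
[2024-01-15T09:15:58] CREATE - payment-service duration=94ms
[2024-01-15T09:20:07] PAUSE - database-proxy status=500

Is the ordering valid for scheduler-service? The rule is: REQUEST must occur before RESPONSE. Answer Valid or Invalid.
Invalid

To validate ordering:

1. Required order: REQUEST → RESPONSE
2. Rule: REQUEST must occur before RESPONSE
3. Check actual order of events for scheduler-service
4. Result: Invalid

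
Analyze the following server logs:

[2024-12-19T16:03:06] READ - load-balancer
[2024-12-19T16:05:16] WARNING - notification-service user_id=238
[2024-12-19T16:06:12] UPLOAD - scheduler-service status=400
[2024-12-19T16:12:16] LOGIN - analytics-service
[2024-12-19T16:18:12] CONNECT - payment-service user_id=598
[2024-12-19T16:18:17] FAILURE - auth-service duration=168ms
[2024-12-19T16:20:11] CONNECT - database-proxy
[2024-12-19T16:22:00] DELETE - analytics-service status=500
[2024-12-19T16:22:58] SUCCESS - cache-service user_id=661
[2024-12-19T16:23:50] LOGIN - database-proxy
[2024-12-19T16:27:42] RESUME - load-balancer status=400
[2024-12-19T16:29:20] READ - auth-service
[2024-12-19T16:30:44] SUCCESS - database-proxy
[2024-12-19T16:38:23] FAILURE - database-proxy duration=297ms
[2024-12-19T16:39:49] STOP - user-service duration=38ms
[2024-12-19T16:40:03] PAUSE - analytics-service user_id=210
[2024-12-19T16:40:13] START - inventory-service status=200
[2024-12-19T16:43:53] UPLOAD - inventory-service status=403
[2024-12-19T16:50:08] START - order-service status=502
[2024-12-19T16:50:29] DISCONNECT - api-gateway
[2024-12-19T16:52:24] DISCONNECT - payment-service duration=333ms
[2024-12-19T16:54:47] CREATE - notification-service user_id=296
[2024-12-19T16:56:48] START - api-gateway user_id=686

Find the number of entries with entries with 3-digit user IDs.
6

To find matching entries:

1. Pattern to match: entries with 3-digit user IDs
2. Scan each log entry for the pattern
3. Count matches: 6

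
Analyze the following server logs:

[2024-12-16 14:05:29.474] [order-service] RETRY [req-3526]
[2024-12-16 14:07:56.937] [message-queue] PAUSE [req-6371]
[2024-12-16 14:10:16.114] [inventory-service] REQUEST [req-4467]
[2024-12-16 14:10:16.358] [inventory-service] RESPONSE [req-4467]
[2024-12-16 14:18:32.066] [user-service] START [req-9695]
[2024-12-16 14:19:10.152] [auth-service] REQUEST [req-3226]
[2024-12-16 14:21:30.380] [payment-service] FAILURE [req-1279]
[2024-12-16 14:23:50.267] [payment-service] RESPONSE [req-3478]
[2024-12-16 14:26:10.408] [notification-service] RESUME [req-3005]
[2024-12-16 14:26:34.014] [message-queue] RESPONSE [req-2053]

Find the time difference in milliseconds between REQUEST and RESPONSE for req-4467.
244

To calculate latency:

1. Find REQUEST with id req-4467: 2024-12-16 14:10:16.114
2. Find RESPONSE with id req-4467: 2024-12-16 14:10:16.358
3. Latency: 2024-12-16 14:10:16.358 - 2024-12-16 14:10:16.114 = 244ms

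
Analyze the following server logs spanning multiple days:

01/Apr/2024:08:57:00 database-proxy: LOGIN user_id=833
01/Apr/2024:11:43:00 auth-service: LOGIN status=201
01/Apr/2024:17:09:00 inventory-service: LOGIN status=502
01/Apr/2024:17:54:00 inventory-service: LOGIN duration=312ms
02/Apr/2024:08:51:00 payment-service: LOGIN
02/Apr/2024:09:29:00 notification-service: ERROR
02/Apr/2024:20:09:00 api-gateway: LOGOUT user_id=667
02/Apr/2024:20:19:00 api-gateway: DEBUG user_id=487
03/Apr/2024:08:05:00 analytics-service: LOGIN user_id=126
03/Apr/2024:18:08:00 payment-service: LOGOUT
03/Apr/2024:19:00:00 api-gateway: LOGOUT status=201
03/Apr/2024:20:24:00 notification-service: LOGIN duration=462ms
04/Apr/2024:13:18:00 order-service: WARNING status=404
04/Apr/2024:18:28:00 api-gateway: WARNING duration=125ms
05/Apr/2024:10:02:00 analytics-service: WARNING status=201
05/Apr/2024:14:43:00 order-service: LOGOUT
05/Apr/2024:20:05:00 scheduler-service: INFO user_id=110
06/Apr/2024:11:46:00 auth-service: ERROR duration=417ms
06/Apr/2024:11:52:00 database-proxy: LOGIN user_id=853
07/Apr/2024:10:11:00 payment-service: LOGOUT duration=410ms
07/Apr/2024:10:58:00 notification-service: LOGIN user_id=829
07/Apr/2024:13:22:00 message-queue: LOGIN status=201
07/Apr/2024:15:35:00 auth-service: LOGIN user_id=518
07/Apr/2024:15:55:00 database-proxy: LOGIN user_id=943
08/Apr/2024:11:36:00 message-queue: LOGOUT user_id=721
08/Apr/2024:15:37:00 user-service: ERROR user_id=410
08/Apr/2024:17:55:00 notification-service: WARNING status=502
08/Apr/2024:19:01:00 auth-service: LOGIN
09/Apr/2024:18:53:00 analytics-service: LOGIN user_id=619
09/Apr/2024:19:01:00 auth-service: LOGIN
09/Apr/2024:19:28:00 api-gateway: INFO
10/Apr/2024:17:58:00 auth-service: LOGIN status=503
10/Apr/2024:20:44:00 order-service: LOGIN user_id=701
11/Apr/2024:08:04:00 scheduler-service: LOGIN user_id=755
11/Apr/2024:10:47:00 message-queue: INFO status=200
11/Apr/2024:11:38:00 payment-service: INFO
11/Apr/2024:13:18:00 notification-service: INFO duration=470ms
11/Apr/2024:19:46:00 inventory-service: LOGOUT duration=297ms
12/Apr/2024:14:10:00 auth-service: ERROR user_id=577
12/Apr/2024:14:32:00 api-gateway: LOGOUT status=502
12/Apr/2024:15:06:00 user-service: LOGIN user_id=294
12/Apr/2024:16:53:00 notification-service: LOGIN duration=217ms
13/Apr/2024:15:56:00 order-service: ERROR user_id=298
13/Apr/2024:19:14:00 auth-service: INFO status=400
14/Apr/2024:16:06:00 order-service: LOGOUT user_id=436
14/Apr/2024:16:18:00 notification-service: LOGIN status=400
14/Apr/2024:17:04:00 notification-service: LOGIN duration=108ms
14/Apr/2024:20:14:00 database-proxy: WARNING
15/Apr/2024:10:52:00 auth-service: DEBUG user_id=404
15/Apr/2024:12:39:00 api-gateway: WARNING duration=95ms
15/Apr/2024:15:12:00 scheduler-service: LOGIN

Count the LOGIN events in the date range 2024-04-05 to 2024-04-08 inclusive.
6

To filter by date range:

1. Date range: 2024-04-05 through 2024-04-08, both dates inclusive
2. Filter for LOGIN events whose date falls in this range
3. Count matching events: 6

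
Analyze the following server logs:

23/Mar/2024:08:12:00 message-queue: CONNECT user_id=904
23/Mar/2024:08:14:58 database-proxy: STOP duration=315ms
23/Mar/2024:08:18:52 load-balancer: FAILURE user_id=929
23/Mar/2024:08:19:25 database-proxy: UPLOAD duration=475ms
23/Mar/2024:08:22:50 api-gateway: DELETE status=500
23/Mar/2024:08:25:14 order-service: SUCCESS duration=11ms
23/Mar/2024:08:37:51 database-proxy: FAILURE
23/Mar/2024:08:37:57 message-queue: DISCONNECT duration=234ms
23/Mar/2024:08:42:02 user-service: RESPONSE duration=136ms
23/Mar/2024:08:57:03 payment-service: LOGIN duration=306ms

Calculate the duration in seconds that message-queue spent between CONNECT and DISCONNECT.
1557

To calculate state duration:

1. Find CONNECT event for message-queue: 23/Mar/2024:08:12:00
2. Find DISCONNECT event for message-queue: 23/Mar/2024:08:37:57
3. Calculate duration: 23/Mar/2024:08:37:57 - 23/Mar/2024:08:12:00 = 1557 seconds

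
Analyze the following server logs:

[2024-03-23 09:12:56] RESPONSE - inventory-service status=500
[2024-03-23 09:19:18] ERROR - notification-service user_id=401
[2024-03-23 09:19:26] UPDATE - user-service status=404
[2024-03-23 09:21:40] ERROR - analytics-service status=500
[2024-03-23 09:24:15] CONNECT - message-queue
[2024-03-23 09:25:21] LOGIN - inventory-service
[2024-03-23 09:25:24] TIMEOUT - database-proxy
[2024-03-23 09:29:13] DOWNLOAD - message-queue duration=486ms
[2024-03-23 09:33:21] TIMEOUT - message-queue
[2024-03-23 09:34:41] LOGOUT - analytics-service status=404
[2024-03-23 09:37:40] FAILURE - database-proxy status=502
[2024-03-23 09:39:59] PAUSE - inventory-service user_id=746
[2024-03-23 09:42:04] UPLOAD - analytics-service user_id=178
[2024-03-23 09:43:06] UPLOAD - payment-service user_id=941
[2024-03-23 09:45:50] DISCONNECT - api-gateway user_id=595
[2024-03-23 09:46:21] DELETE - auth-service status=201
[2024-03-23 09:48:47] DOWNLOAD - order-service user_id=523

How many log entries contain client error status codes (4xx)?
2

To find matching entries:

1. Pattern to match: client error status codes (4xx)
2. Scan each log entry for the pattern
3. Count matches: 2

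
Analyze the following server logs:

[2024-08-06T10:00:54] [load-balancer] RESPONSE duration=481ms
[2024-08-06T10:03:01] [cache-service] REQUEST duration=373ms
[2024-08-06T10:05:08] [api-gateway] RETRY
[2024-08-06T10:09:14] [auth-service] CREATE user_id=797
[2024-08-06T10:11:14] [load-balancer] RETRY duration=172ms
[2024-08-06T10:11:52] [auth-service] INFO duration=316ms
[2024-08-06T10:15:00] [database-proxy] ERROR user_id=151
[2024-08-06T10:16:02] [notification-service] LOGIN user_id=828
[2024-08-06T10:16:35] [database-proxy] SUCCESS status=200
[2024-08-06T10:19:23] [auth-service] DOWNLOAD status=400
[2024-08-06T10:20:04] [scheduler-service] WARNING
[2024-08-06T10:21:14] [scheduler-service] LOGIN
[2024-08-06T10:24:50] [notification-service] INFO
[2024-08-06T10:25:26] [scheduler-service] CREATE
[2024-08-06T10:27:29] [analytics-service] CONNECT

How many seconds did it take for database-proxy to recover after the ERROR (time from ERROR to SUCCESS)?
95

To calculate recovery time:

1. Find ERROR event for database-proxy: 2024-08-06T10:15:00
2. Find next SUCCESS event for database-proxy: 2024-08-06T10:16:35
3. Recovery time: 2024-08-06T10:16:35 - 2024-08-06T10:15:00 = 95 seconds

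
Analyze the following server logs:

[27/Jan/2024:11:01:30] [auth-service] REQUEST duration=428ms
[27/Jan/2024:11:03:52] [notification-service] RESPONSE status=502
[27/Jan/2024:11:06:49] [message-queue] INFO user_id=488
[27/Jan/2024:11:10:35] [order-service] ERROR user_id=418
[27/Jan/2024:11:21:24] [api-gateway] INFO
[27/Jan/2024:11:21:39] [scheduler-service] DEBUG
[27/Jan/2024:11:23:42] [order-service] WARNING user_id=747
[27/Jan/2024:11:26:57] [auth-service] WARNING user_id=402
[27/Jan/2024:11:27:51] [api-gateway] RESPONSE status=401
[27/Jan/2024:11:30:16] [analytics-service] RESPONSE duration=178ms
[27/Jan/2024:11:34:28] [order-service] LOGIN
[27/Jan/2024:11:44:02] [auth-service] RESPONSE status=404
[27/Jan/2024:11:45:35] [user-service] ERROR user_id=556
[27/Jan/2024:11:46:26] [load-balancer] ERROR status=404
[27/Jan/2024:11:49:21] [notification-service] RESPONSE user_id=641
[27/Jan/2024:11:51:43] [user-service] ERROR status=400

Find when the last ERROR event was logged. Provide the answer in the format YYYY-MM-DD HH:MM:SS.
2024-01-27 11:51:43

To find the last event:

1. Filter for all ERROR events
2. Sort by timestamp
3. Select the last one
4. Timestamp: 2024-01-27 11:51:43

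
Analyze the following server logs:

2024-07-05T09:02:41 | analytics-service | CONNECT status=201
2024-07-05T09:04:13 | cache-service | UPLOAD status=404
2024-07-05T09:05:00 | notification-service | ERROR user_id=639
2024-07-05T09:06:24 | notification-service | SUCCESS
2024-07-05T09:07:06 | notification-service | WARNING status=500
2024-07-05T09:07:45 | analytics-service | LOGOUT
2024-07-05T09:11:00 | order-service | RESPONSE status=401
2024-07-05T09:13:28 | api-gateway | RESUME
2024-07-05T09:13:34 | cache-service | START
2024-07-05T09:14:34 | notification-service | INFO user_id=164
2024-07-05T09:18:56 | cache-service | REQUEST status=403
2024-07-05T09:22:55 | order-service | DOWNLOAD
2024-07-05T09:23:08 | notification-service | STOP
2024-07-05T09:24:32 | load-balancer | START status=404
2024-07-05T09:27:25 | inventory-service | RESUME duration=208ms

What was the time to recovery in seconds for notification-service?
84

To calculate recovery time:

1. Find ERROR event for notification-service: 2024-07-05T09:05:00
2. Find next SUCCESS event for notification-service: 2024-07-05T09:06:24
3. Recovery time: 2024-07-05T09:06:24 - 2024-07-05T09:05:00 = 84 seconds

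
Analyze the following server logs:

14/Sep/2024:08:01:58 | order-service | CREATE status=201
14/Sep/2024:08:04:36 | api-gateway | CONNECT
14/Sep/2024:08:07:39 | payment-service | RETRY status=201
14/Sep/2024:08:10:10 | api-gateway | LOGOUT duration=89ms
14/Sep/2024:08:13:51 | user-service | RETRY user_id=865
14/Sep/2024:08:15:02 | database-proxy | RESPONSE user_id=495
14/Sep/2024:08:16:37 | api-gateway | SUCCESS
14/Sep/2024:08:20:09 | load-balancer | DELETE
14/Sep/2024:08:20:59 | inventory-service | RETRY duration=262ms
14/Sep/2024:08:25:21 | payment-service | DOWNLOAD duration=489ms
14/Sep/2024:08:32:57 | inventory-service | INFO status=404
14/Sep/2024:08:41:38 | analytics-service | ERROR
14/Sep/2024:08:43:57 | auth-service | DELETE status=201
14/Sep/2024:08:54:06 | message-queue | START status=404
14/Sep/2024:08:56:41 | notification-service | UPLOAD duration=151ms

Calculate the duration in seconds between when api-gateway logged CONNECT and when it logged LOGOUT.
334

To find the time between events:

1. Locate the first CONNECT event for api-gateway: 14/Sep/2024:08:04:36
2. Locate the first LOGOUT event for api-gateway: 14/Sep/2024:08:10:10
3. Calculate the difference: 14/Sep/2024:08:10:10 - 14/Sep/2024:08:04:36 = 334 seconds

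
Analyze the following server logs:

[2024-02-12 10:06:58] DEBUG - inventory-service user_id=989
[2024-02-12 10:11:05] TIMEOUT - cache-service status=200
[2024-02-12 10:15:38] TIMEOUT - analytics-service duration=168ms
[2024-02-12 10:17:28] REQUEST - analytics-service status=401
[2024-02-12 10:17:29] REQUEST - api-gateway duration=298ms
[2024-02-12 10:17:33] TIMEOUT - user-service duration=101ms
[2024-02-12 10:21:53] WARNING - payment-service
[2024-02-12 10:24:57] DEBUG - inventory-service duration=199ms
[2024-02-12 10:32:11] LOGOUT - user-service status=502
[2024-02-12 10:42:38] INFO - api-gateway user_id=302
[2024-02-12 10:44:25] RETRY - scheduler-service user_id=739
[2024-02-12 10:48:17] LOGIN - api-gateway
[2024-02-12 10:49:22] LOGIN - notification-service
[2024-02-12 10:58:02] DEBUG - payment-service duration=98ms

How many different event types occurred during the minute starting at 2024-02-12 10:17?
2

To count unique event types:

1. Filter events in the minute starting at 2024-02-12 10:17
2. Extract event types from matching entries
3. Count unique types: 2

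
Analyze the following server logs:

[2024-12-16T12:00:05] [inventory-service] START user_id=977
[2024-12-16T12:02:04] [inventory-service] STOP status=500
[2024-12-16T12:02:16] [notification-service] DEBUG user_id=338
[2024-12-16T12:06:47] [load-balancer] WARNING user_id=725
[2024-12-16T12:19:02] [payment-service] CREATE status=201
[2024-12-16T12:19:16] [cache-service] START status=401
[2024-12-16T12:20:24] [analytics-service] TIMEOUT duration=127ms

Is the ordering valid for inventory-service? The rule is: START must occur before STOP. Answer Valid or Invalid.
Valid

To validate ordering:

1. Required order: START → STOP
2. Rule: START must occur before STOP
3. Check actual order of events for inventory-service
4. Result: Valid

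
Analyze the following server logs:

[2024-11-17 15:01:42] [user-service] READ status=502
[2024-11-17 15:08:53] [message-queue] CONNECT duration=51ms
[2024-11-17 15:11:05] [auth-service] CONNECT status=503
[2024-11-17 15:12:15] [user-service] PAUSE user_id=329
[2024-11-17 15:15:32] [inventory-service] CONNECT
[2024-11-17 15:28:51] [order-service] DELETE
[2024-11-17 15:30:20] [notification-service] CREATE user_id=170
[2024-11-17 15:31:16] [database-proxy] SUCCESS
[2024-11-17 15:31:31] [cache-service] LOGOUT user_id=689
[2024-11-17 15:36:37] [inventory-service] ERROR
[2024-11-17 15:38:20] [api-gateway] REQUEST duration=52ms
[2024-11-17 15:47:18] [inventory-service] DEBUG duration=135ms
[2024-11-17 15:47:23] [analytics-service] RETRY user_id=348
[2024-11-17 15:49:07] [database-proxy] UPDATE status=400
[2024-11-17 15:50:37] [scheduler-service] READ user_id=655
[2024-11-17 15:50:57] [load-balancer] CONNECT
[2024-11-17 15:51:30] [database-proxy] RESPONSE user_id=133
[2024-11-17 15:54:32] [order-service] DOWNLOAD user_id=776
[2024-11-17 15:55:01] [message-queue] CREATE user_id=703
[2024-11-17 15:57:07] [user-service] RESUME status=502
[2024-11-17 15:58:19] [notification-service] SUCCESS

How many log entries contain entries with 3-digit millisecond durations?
1

To find matching entries:

1. Pattern to match: entries with 3-digit millisecond durations
2. Scan each log entry for the pattern
3. Count matches: 1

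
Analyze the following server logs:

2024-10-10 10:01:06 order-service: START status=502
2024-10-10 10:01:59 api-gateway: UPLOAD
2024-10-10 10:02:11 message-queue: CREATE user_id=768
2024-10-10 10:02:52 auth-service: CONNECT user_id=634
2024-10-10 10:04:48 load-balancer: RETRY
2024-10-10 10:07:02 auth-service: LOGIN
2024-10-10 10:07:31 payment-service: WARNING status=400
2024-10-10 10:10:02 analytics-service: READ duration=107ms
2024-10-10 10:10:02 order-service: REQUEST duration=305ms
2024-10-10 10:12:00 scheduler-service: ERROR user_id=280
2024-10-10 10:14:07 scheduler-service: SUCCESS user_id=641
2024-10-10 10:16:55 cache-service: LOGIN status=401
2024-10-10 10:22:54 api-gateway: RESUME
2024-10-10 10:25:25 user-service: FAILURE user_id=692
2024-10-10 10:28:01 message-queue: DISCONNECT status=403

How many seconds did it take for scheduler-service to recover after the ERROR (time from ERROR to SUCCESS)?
127

To calculate recovery time:

1. Find ERROR event for scheduler-service: 2024-10-10 10:12:00
2. Find next SUCCESS event for scheduler-service: 2024-10-10 10:14:07
3. Recovery time: 2024-10-10 10:14:07 - 2024-10-10 10:12:00 = 127 seconds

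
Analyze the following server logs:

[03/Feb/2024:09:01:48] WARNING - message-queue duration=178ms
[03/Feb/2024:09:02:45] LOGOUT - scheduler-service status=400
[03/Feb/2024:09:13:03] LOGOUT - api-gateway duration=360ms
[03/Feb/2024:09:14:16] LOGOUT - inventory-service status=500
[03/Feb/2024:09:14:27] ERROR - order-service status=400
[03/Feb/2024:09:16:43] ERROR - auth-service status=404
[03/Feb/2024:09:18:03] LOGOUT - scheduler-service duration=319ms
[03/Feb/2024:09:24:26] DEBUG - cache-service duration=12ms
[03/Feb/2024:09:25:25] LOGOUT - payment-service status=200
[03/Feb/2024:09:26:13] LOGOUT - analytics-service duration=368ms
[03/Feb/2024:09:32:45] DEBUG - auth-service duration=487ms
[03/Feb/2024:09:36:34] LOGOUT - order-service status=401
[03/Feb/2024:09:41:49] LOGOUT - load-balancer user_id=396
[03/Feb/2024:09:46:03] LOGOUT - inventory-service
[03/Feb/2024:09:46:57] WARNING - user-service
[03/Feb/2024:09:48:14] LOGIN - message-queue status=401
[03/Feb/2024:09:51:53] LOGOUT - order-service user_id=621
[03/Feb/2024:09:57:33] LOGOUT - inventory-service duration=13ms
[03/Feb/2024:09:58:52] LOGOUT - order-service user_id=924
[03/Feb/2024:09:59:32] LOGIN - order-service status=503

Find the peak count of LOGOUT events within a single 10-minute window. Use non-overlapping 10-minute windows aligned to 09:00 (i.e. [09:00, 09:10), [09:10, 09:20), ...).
3

To find the burst window:

1. Divide the log period into non-overlapping 10-minute windows starting at 09:00
2. Count LOGOUT events in each window
3. Find the window with maximum count
4. Maximum events in a window: 3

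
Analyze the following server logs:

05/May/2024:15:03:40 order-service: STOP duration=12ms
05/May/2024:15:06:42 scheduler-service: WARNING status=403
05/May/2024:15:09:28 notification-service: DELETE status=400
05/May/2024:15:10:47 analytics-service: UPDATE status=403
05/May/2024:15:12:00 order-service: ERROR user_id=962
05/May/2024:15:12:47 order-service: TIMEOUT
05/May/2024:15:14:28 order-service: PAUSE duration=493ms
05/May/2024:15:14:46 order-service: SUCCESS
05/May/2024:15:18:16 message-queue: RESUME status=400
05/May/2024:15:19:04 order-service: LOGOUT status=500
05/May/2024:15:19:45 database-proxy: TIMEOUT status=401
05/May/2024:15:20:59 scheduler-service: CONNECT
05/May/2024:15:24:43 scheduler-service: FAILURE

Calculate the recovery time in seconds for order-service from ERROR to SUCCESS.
166

To calculate recovery time:

1. Find ERROR event for order-service: 05/May/2024:15:12:00
2. Find next SUCCESS event for order-service: 05/May/2024:15:14:46
3. Recovery time: 05/May/2024:15:14:46 - 05/May/2024:15:12:00 = 166 seconds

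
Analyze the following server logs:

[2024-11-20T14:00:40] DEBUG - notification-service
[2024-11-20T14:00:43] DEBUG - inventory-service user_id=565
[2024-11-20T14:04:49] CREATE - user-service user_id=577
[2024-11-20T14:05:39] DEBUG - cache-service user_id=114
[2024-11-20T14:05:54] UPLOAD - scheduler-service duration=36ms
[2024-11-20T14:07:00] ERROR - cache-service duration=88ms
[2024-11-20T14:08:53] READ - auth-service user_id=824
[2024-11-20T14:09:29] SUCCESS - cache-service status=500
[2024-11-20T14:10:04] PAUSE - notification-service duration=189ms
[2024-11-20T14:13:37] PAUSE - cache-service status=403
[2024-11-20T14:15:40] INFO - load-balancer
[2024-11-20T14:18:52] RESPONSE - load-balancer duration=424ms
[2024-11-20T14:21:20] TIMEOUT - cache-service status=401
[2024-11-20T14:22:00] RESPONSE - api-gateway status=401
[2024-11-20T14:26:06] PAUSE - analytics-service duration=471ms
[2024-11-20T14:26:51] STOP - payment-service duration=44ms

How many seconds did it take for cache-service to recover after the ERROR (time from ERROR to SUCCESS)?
149

To calculate recovery time:

1. Find ERROR event for cache-service: 2024-11-20T14:07:00
2. Find next SUCCESS event for cache-service: 2024-11-20T14:09:29
3. Recovery time: 2024-11-20T14:09:29 - 2024-11-20T14:07:00 = 149 seconds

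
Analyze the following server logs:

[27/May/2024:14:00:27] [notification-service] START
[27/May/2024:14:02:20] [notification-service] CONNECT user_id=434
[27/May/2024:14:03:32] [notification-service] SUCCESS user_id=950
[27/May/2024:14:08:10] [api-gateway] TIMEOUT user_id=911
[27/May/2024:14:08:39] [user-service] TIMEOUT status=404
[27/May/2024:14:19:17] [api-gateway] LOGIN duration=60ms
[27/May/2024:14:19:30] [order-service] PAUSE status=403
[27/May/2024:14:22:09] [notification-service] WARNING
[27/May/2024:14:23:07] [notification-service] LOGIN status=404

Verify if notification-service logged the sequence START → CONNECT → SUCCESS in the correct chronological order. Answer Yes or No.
Yes

To verify sequence order:

1. Find all events in sequence START → CONNECT → SUCCESS for notification-service
2. Extract their timestamps
3. Check if timestamps are in ascending order
4. Result: Yes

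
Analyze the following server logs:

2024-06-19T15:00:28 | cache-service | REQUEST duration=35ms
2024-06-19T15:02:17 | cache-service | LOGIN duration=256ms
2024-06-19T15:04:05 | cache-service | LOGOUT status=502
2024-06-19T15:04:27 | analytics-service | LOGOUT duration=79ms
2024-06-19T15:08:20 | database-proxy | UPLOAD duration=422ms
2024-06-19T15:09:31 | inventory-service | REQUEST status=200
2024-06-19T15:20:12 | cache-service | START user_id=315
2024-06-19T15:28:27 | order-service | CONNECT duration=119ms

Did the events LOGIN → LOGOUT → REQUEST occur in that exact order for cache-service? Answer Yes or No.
No

To verify sequence order:

1. Find all events in sequence LOGIN → LOGOUT → REQUEST for cache-service
2. Extract their timestamps
3. Check if timestamps are in ascending order
4. Result: No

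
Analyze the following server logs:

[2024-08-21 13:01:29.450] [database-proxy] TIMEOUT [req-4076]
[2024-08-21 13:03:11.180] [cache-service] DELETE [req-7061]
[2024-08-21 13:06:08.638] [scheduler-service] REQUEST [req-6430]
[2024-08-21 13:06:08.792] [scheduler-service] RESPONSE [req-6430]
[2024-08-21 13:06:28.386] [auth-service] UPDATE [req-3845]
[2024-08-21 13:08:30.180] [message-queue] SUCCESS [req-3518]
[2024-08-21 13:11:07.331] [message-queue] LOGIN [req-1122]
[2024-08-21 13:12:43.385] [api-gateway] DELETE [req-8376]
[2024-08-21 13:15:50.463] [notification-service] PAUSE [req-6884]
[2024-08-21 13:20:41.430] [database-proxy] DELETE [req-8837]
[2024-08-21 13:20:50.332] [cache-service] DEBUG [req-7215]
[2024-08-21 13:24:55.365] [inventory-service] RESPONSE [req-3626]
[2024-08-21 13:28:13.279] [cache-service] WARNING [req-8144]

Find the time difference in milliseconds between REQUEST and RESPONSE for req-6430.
154

To calculate latency:

1. Find REQUEST with id req-6430: 2024-08-21 13:06:08.638
2. Find RESPONSE with id req-6430: 2024-08-21 13:06:08.792
3. Latency: 2024-08-21 13:06:08.792 - 2024-08-21 13:06:08.638 = 154ms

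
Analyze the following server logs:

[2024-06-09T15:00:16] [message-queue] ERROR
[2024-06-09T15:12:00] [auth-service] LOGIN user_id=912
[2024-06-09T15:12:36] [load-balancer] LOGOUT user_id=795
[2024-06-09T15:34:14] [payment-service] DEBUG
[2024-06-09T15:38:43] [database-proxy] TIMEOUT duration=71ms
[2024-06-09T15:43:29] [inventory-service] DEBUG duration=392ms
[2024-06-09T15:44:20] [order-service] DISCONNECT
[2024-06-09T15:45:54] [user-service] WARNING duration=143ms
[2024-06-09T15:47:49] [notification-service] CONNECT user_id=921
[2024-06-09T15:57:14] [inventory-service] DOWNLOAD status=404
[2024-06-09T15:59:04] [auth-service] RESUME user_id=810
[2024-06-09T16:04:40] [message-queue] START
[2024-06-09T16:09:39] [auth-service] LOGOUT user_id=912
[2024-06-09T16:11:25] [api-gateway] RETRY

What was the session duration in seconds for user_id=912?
3459

To calculate session duration:

1. Find LOGIN event for user_id=912: 2024-06-09T15:12:00
2. Find LOGOUT event for user_id=912: 2024-06-09T16:09:39
3. Session duration: 2024-06-09T16:09:39 - 2024-06-09T15:12:00 = 3459 seconds (57 minutes)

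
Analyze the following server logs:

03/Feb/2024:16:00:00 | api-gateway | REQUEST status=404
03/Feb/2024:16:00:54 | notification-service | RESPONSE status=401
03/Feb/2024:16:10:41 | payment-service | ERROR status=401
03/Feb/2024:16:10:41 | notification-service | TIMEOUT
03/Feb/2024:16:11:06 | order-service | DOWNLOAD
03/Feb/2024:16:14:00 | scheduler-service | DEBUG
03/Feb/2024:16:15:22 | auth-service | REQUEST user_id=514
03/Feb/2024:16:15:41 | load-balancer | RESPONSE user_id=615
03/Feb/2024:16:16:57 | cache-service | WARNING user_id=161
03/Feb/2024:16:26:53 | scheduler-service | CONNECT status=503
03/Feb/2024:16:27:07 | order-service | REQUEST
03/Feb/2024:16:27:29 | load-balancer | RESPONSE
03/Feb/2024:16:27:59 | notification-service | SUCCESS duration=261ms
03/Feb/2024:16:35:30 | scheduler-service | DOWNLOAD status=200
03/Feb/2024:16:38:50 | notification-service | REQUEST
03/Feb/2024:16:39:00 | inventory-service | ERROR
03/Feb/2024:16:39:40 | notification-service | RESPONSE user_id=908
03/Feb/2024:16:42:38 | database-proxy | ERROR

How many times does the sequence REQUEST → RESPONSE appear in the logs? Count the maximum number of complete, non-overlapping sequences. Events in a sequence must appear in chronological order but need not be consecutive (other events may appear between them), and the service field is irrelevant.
4

To count sequences:

1. Look for pattern: REQUEST → RESPONSE
2. Greedily scan the log in chronological order, matching each sequence element in turn (ignoring service)
3. Each time the full pattern completes, increment the count and restart matching from the next event
4. Complete non-overlapping sequences found: 4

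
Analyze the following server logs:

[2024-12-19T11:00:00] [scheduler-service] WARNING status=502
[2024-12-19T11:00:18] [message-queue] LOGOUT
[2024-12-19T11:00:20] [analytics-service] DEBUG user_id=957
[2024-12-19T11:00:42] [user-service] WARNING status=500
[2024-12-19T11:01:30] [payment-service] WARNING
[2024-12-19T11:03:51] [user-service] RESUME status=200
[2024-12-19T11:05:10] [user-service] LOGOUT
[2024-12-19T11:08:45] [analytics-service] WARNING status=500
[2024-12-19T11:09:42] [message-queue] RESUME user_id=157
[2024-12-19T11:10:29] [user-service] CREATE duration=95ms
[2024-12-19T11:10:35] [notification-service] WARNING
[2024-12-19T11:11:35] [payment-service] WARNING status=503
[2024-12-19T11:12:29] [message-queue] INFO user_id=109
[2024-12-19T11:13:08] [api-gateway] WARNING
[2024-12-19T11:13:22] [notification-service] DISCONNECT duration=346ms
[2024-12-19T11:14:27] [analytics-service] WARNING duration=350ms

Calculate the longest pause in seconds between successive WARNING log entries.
435

To find the longest gap:

1. Extract all WARNING events in chronological order
2. Calculate time differences between consecutive events
3. Find the maximum difference
4. Longest gap: 435 seconds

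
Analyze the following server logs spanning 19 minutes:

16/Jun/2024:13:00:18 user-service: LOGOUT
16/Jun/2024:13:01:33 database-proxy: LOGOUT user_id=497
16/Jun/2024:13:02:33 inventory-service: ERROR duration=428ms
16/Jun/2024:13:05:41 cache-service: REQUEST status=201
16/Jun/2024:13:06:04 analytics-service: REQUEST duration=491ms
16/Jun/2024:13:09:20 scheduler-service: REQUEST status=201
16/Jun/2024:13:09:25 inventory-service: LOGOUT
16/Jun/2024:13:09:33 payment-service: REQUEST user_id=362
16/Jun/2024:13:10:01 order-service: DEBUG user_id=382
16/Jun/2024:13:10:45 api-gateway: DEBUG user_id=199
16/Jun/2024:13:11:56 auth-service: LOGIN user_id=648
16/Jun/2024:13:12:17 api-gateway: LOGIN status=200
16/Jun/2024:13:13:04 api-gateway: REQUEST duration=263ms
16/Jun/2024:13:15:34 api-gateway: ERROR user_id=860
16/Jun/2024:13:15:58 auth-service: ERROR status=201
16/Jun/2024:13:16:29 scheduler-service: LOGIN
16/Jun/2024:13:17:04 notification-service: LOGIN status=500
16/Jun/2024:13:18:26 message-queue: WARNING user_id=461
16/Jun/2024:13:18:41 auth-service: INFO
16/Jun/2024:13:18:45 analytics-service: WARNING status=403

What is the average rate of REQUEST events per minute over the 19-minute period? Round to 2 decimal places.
0.26

To calculate the rate:

1. Count total REQUEST events: 5
2. Total time period: 19 minutes
3. Rate = 5 / 19 = 0.26 events per minute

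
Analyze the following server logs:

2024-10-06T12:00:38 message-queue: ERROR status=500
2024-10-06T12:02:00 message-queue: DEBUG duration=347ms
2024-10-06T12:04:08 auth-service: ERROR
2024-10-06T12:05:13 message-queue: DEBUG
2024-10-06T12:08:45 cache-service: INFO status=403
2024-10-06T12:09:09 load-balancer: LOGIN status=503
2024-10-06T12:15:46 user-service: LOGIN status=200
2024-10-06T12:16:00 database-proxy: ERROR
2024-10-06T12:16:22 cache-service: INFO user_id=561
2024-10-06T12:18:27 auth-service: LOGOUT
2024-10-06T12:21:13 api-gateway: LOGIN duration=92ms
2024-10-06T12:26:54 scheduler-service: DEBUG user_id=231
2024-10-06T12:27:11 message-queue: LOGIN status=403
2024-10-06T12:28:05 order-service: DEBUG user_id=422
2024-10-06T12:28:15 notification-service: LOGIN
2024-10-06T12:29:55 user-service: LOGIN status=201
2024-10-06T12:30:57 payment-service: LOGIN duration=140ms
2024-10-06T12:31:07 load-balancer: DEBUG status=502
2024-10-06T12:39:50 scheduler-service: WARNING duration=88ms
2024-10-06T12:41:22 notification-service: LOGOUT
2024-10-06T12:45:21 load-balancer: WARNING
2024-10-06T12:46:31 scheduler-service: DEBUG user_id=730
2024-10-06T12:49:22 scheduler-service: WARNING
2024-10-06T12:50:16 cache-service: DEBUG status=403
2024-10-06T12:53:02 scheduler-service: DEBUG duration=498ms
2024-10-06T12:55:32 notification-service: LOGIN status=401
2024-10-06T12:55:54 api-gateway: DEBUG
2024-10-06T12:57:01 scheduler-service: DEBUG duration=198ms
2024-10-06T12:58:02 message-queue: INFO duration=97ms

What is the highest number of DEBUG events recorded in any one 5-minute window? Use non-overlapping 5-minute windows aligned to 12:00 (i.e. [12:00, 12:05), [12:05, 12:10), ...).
2

To find the burst window:

1. Divide the log period into non-overlapping 5-minute windows starting at 12:00
2. Count DEBUG events in each window
3. Find the window with maximum count
4. Maximum events in a window: 2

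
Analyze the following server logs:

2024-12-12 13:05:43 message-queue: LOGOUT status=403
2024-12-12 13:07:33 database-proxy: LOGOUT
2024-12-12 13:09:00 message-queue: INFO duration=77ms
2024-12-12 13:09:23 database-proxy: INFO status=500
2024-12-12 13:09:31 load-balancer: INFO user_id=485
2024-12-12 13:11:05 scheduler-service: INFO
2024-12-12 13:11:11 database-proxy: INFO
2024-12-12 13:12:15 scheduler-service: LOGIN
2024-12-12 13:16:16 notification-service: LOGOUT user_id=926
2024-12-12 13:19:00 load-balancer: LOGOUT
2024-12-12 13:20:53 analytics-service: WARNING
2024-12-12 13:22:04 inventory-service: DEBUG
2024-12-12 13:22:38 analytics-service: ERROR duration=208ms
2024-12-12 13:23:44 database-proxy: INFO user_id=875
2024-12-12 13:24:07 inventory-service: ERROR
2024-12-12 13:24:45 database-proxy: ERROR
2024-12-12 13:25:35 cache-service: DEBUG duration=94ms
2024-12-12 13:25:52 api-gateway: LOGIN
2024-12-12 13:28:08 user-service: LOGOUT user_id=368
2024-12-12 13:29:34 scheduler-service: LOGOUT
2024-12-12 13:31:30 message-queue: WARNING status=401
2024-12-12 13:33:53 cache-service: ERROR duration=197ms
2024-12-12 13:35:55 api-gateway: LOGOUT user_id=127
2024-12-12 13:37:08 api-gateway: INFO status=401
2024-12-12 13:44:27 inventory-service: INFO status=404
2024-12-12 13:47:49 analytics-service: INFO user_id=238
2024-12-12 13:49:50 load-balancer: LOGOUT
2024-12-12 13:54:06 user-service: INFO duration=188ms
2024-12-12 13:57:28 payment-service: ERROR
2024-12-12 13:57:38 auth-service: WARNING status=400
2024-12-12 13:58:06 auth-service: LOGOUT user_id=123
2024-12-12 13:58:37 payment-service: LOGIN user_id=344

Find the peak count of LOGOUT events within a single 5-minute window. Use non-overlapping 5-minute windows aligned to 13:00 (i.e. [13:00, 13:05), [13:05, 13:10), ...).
2

To find the burst window:

1. Divide the log period into non-overlapping 5-minute windows starting at 13:00
2. Count LOGOUT events in each window
3. Find the window with maximum count
4. Maximum events in a window: 2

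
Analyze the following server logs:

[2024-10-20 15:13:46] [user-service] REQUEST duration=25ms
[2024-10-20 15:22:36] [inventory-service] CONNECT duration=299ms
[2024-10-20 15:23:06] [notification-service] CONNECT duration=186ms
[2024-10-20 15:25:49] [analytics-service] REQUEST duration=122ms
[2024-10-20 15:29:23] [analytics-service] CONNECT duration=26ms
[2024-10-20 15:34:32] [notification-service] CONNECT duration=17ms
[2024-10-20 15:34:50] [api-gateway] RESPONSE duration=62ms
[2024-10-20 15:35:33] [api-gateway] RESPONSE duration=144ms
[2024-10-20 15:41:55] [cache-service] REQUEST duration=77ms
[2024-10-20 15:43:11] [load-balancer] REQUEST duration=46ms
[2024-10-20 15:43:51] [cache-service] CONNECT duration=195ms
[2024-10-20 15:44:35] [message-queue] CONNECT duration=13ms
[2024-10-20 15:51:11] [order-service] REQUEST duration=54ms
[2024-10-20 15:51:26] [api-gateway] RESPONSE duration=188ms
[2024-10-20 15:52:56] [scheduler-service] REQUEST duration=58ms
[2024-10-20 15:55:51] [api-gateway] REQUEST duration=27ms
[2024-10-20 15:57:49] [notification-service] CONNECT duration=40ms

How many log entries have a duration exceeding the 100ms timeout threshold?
6

To count timeouts:

1. Threshold: 100ms
2. Extract duration from each log entry
3. Count entries where duration > 100
4. Timeout count: 6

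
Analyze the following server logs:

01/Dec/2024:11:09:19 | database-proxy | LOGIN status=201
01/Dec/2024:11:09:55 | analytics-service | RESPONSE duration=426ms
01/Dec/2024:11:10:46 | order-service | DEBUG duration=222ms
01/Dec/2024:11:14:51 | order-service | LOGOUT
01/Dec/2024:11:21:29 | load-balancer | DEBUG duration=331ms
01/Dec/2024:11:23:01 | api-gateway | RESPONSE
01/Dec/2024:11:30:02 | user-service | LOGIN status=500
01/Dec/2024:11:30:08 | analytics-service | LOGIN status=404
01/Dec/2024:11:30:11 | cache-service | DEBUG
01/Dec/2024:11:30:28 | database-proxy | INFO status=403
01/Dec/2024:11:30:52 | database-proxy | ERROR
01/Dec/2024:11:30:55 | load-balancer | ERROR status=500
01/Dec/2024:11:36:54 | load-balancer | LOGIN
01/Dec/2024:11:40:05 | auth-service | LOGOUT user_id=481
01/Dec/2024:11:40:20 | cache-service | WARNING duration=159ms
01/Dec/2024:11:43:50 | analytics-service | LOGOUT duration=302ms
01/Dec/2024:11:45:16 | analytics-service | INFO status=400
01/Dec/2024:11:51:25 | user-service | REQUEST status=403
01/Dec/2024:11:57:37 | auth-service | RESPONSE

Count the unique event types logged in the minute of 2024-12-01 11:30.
4

To count unique event types:

1. Filter events in the minute starting at 2024-12-01 11:30
2. Extract event types from matching entries
3. Count unique types: 4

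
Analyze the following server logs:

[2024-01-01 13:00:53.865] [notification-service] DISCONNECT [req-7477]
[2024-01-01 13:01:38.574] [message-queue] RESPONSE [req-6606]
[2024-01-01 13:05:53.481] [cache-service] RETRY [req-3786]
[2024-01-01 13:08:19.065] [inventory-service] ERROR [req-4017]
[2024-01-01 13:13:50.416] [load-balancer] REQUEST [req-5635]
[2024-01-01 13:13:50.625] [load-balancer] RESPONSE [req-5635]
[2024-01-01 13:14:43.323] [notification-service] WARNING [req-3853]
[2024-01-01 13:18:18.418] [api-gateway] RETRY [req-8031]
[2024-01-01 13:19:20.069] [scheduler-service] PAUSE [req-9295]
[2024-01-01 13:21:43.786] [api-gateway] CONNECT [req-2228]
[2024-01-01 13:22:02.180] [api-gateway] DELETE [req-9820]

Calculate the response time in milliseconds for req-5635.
209

To calculate latency:

1. Find REQUEST with id req-5635: 2024-01-01 13:13:50.416
2. Find RESPONSE with id req-5635: 2024-01-01 13:13:50.625
3. Latency: 2024-01-01 13:13:50.625 - 2024-01-01 13:13:50.416 = 209ms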